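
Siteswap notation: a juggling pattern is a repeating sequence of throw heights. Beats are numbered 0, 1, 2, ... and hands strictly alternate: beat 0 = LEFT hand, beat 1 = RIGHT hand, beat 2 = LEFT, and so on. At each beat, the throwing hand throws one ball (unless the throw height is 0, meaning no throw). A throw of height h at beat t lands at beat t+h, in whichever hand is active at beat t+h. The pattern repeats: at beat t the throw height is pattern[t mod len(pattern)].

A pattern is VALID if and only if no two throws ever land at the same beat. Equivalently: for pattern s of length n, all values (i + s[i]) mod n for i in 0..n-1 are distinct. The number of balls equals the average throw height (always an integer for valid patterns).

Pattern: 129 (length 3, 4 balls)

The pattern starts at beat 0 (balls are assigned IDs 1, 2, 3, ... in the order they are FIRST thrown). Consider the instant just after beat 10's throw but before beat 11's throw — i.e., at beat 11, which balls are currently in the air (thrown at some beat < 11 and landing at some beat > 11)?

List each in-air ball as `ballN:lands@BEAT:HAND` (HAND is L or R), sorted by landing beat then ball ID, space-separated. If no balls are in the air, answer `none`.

Beat 0 (L): throw ball1 h=1 -> lands@1:R; in-air after throw: [b1@1:R]
Beat 1 (R): throw ball1 h=2 -> lands@3:R; in-air after throw: [b1@3:R]
Beat 2 (L): throw ball2 h=9 -> lands@11:R; in-air after throw: [b1@3:R b2@11:R]
Beat 3 (R): throw ball1 h=1 -> lands@4:L; in-air after throw: [b1@4:L b2@11:R]
Beat 4 (L): throw ball1 h=2 -> lands@6:L; in-air after throw: [b1@6:L b2@11:R]
Beat 5 (R): throw ball3 h=9 -> lands@14:L; in-air after throw: [b1@6:L b2@11:R b3@14:L]
Beat 6 (L): throw ball1 h=1 -> lands@7:R; in-air after throw: [b1@7:R b2@11:R b3@14:L]
Beat 7 (R): throw ball1 h=2 -> lands@9:R; in-air after throw: [b1@9:R b2@11:R b3@14:L]
Beat 8 (L): throw ball4 h=9 -> lands@17:R; in-air after throw: [b1@9:R b2@11:R b3@14:L b4@17:R]
Beat 9 (R): throw ball1 h=1 -> lands@10:L; in-air after throw: [b1@10:L b2@11:R b3@14:L b4@17:R]
Beat 10 (L): throw ball1 h=2 -> lands@12:L; in-air after throw: [b2@11:R b1@12:L b3@14:L b4@17:R]
Beat 11 (R): throw ball2 h=9 -> lands@20:L; in-air after throw: [b1@12:L b3@14:L b4@17:R b2@20:L]

Answer: ball1:lands@12:L ball3:lands@14:L ball4:lands@17:R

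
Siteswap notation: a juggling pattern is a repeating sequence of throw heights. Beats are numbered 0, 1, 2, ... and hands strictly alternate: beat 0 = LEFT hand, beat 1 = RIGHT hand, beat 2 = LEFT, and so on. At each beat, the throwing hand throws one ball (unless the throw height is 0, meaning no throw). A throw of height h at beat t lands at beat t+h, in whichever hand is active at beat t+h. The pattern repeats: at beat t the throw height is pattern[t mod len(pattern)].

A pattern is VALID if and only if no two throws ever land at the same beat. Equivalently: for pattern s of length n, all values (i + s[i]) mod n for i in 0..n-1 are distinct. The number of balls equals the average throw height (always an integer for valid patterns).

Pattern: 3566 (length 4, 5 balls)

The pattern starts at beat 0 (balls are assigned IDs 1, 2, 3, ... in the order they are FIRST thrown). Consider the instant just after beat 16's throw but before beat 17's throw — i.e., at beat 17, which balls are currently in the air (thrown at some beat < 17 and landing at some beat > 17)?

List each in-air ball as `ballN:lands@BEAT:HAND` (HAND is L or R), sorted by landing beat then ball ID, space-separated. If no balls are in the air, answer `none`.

Beat 0 (L): throw ball1 h=3 -> lands@3:R; in-air after throw: [b1@3:R]
Beat 1 (R): throw ball2 h=5 -> lands@6:L; in-air after throw: [b1@3:R b2@6:L]
Beat 2 (L): throw ball3 h=6 -> lands@8:L; in-air after throw: [b1@3:R b2@6:L b3@8:L]
Beat 3 (R): throw ball1 h=6 -> lands@9:R; in-air after throw: [b2@6:L b3@8:L b1@9:R]
Beat 4 (L): throw ball4 h=3 -> lands@7:R; in-air after throw: [b2@6:L b4@7:R b3@8:L b1@9:R]
Beat 5 (R): throw ball5 h=5 -> lands@10:L; in-air after throw: [b2@6:L b4@7:R b3@8:L b1@9:R b5@10:L]
Beat 6 (L): throw ball2 h=6 -> lands@12:L; in-air after throw: [b4@7:R b3@8:L b1@9:R b5@10:L b2@12:L]
Beat 7 (R): throw ball4 h=6 -> lands@13:R; in-air after throw: [b3@8:L b1@9:R b5@10:L b2@12:L b4@13:R]
Beat 8 (L): throw ball3 h=3 -> lands@11:R; in-air after throw: [b1@9:R b5@10:L b3@11:R b2@12:L b4@13:R]
Beat 9 (R): throw ball1 h=5 -> lands@14:L; in-air after throw: [b5@10:L b3@11:R b2@12:L b4@13:R b1@14:L]
Beat 10 (L): throw ball5 h=6 -> lands@16:L; in-air after throw: [b3@11:R b2@12:L b4@13:R b1@14:L b5@16:L]
Beat 11 (R): throw ball3 h=6 -> lands@17:R; in-air after throw: [b2@12:L b4@13:R b1@14:L b5@16:L b3@17:R]
Beat 12 (L): throw ball2 h=3 -> lands@15:R; in-air after throw: [b4@13:R b1@14:L b2@15:R b5@16:L b3@17:R]
Beat 13 (R): throw ball4 h=5 -> lands@18:L; in-air after throw: [b1@14:L b2@15:R b5@16:L b3@17:R b4@18:L]
Beat 14 (L): throw ball1 h=6 -> lands@20:L; in-air after throw: [b2@15:R b5@16:L b3@17:R b4@18:L b1@20:L]
Beat 15 (R): throw ball2 h=6 -> lands@21:R; in-air after throw: [b5@16:L b3@17:R b4@18:L b1@20:L b2@21:R]
Beat 16 (L): throw ball5 h=3 -> lands@19:R; in-air after throw: [b3@17:R b4@18:L b5@19:R b1@20:L b2@21:R]
Beat 17 (R): throw ball3 h=5 -> lands@22:L; in-air after throw: [b4@18:L b5@19:R b1@20:L b2@21:R b3@22:L]

Answer: ball4:lands@18:L ball5:lands@19:R ball1:lands@20:L ball2:lands@21:R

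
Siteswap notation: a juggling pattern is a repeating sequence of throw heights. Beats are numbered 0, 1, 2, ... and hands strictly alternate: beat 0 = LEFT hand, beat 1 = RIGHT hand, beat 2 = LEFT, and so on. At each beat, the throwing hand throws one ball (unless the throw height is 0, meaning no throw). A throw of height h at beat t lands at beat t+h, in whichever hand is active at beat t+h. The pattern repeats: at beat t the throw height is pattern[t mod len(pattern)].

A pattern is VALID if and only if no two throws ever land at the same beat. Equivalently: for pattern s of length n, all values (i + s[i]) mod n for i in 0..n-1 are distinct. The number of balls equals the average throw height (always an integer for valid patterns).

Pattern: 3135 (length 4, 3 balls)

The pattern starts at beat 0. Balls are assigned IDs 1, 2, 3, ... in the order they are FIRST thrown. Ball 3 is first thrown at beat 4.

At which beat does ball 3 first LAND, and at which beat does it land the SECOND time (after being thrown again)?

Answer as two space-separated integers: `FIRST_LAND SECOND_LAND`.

Beat 0 (L): throw ball1 h=3 -> lands@3:R; in-air after throw: [b1@3:R]
Beat 1 (R): throw ball2 h=1 -> lands@2:L; in-air after throw: [b2@2:L b1@3:R]
Beat 2 (L): throw ball2 h=3 -> lands@5:R; in-air after throw: [b1@3:R b2@5:R]
Beat 3 (R): throw ball1 h=5 -> lands@8:L; in-air after throw: [b2@5:R b1@8:L]
Beat 4 (L): throw ball3 h=3 -> lands@7:R; in-air after throw: [b2@5:R b3@7:R b1@8:L]
Beat 5 (R): throw ball2 h=1 -> lands@6:L; in-air after throw: [b2@6:L b3@7:R b1@8:L]
Beat 6 (L): throw ball2 h=3 -> lands@9:R; in-air after throw: [b3@7:R b1@8:L b2@9:R]
Beat 7 (R): throw ball3 h=5 -> lands@12:L; in-air after throw: [b1@8:L b2@9:R b3@12:L]
Beat 8 (L): throw ball1 h=3 -> lands@11:R; in-air after throw: [b2@9:R b1@11:R b3@12:L]
Beat 9 (R): throw ball2 h=1 -> lands@10:L; in-air after throw: [b2@10:L b1@11:R b3@12:L]
Beat 10 (L): throw ball2 h=3 -> lands@13:R; in-air after throw: [b1@11:R b3@12:L b2@13:R]
Beat 11 (R): throw ball1 h=5 -> lands@16:L; in-air after throw: [b3@12:L b2@13:R b1@16:L]
Beat 12 (L): throw ball3 h=3 -> lands@15:R; in-air after throw: [b2@13:R b3@15:R b1@16:L]
Ball 3: thrown@4 h=3 -> first land @7; rethrown@7 h=5 -> second land @12

Answer: 7 12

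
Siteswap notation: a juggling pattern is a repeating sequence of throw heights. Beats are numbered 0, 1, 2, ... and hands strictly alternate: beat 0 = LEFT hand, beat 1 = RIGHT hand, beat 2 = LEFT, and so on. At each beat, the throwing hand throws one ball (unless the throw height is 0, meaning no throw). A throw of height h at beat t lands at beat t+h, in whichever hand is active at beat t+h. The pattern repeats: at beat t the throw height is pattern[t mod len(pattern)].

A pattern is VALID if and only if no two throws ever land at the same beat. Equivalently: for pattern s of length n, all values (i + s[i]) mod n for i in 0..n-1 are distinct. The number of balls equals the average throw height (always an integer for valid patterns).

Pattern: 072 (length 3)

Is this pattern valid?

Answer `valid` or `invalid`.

Answer: valid

Derivation:
i=0: (i + s[i]) mod n = (0 + 0) mod 3 = 0
i=1: (i + s[i]) mod n = (1 + 7) mod 3 = 2
i=2: (i + s[i]) mod n = (2 + 2) mod 3 = 1
Residues: [0, 2, 1], distinct: True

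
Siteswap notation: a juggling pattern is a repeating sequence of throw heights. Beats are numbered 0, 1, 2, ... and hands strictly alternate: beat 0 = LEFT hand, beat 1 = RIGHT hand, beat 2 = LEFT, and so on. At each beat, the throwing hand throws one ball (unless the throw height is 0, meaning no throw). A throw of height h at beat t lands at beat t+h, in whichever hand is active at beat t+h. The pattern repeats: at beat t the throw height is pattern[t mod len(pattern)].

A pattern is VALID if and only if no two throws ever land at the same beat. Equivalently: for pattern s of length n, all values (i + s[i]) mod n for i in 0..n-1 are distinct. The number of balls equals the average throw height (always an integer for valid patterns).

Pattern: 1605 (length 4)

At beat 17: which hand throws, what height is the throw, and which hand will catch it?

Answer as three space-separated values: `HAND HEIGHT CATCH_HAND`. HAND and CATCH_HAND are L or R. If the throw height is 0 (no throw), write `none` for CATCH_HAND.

Beat 17: 17 mod 2 = 1, so hand = R
Throw height = pattern[17 mod 4] = pattern[1] = 6
Lands at beat 17+6=23, 23 mod 2 = 1, so catch hand = R

Answer: R 6 R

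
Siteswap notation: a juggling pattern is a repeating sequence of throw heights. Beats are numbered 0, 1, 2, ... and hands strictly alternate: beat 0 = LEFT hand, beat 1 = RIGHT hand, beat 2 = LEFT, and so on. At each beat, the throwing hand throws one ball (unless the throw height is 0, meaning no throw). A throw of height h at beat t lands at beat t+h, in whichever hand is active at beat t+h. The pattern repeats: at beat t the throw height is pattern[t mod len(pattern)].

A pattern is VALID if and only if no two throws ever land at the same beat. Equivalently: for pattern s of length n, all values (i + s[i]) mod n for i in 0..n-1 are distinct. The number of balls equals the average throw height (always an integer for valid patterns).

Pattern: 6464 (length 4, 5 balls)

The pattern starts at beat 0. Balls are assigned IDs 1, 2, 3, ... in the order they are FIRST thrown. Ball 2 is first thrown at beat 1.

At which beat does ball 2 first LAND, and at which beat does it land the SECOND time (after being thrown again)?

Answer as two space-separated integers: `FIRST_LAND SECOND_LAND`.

Beat 0 (L): throw ball1 h=6 -> lands@6:L; in-air after throw: [b1@6:L]
Beat 1 (R): throw ball2 h=4 -> lands@5:R; in-air after throw: [b2@5:R b1@6:L]
Beat 2 (L): throw ball3 h=6 -> lands@8:L; in-air after throw: [b2@5:R b1@6:L b3@8:L]
Beat 3 (R): throw ball4 h=4 -> lands@7:R; in-air after throw: [b2@5:R b1@6:L b4@7:R b3@8:L]
Beat 4 (L): throw ball5 h=6 -> lands@10:L; in-air after throw: [b2@5:R b1@6:L b4@7:R b3@8:L b5@10:L]
Beat 5 (R): throw ball2 h=4 -> lands@9:R; in-air after throw: [b1@6:L b4@7:R b3@8:L b2@9:R b5@10:L]
Beat 6 (L): throw ball1 h=6 -> lands@12:L; in-air after throw: [b4@7:R b3@8:L b2@9:R b5@10:L b1@12:L]
Beat 7 (R): throw ball4 h=4 -> lands@11:R; in-air after throw: [b3@8:L b2@9:R b5@10:L b4@11:R b1@12:L]
Beat 8 (L): throw ball3 h=6 -> lands@14:L; in-air after throw: [b2@9:R b5@10:L b4@11:R b1@12:L b3@14:L]
Beat 9 (R): throw ball2 h=4 -> lands@13:R; in-air after throw: [b5@10:L b4@11:R b1@12:L b2@13:R b3@14:L]
Ball 2: thrown@1 h=4 -> first land @5; rethrown@5 h=4 -> second land @9

Answer: 5 9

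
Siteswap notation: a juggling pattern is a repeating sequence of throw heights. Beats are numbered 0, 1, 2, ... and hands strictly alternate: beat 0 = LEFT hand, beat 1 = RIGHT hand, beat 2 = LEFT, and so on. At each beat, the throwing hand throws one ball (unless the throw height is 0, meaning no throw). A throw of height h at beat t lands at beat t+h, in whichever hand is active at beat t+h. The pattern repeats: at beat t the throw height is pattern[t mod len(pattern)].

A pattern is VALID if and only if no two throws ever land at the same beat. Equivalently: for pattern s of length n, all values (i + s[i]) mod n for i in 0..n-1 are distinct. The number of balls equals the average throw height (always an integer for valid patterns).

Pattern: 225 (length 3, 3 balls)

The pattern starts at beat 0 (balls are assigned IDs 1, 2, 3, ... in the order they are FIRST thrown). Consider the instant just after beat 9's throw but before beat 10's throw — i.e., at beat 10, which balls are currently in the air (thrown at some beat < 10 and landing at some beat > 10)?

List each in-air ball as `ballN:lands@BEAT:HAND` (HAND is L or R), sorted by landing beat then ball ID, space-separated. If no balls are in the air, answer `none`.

Answer: ball1:lands@11:R ball3:lands@13:R

Derivation:
Beat 0 (L): throw ball1 h=2 -> lands@2:L; in-air after throw: [b1@2:L]
Beat 1 (R): throw ball2 h=2 -> lands@3:R; in-air after throw: [b1@2:L b2@3:R]
Beat 2 (L): throw ball1 h=5 -> lands@7:R; in-air after throw: [b2@3:R b1@7:R]
Beat 3 (R): throw ball2 h=2 -> lands@5:R; in-air after throw: [b2@5:R b1@7:R]
Beat 4 (L): throw ball3 h=2 -> lands@6:L; in-air after throw: [b2@5:R b3@6:L b1@7:R]
Beat 5 (R): throw ball2 h=5 -> lands@10:L; in-air after throw: [b3@6:L b1@7:R b2@10:L]
Beat 6 (L): throw ball3 h=2 -> lands@8:L; in-air after throw: [b1@7:R b3@8:L b2@10:L]
Beat 7 (R): throw ball1 h=2 -> lands@9:R; in-air after throw: [b3@8:L b1@9:R b2@10:L]
Beat 8 (L): throw ball3 h=5 -> lands@13:R; in-air after throw: [b1@9:R b2@10:L b3@13:R]
Beat 9 (R): throw ball1 h=2 -> lands@11:R; in-air after throw: [b2@10:L b1@11:R b3@13:R]
Beat 10 (L): throw ball2 h=2 -> lands@12:L; in-air after throw: [b1@11:R b2@12:L b3@13:R]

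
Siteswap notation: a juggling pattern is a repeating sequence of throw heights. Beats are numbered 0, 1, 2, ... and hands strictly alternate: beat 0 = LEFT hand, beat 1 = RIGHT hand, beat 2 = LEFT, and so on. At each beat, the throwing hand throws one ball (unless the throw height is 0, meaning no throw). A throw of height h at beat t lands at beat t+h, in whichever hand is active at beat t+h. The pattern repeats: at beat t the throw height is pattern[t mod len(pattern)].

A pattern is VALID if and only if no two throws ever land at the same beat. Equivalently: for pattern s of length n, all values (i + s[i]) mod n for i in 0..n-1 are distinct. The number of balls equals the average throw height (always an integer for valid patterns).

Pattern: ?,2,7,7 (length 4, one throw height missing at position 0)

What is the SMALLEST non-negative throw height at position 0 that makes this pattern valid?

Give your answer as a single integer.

i=0: s[i]=? (unknown)
i=1: (1 + 2) mod 4 = 3
i=2: (2 + 7) mod 4 = 1
i=3: (3 + 7) mod 4 = 2
Known residues: [1, 2, 3]; need a permutation of 0..3, so missing residue r = 0
Need (0 + s) mod 4 = 0; smallest s = (0 - 0) mod 4 = 0

Answer: 0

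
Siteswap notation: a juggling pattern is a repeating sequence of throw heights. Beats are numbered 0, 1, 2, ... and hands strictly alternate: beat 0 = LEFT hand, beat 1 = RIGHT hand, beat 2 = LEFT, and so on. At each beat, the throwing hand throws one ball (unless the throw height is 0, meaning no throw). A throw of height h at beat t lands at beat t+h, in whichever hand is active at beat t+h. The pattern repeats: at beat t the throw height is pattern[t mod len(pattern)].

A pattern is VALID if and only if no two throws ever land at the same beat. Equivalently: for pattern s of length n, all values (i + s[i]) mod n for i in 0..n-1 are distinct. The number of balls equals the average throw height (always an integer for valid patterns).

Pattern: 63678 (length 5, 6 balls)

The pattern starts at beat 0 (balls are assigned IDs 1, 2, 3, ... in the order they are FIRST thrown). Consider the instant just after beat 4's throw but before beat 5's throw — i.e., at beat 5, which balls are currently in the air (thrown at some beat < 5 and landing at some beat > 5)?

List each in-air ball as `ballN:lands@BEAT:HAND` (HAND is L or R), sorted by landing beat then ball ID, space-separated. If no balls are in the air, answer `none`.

Beat 0 (L): throw ball1 h=6 -> lands@6:L; in-air after throw: [b1@6:L]
Beat 1 (R): throw ball2 h=3 -> lands@4:L; in-air after throw: [b2@4:L b1@6:L]
Beat 2 (L): throw ball3 h=6 -> lands@8:L; in-air after throw: [b2@4:L b1@6:L b3@8:L]
Beat 3 (R): throw ball4 h=7 -> lands@10:L; in-air after throw: [b2@4:L b1@6:L b3@8:L b4@10:L]
Beat 4 (L): throw ball2 h=8 -> lands@12:L; in-air after throw: [b1@6:L b3@8:L b4@10:L b2@12:L]
Beat 5 (R): throw ball5 h=6 -> lands@11:R; in-air after throw: [b1@6:L b3@8:L b4@10:L b5@11:R b2@12:L]

Answer: ball1:lands@6:L ball3:lands@8:L ball4:lands@10:L ball2:lands@12:L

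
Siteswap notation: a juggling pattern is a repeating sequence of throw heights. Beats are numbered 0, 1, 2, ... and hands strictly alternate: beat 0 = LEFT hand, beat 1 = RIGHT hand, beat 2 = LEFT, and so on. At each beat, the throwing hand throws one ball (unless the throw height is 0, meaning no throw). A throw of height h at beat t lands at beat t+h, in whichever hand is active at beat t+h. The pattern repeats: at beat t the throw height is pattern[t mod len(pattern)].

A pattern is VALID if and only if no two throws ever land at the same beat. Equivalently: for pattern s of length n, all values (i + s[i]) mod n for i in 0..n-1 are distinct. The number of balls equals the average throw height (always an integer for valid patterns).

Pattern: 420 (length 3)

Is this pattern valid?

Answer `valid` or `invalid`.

Answer: valid

Derivation:
i=0: (i + s[i]) mod n = (0 + 4) mod 3 = 1
i=1: (i + s[i]) mod n = (1 + 2) mod 3 = 0
i=2: (i + s[i]) mod n = (2 + 0) mod 3 = 2
Residues: [1, 0, 2], distinct: True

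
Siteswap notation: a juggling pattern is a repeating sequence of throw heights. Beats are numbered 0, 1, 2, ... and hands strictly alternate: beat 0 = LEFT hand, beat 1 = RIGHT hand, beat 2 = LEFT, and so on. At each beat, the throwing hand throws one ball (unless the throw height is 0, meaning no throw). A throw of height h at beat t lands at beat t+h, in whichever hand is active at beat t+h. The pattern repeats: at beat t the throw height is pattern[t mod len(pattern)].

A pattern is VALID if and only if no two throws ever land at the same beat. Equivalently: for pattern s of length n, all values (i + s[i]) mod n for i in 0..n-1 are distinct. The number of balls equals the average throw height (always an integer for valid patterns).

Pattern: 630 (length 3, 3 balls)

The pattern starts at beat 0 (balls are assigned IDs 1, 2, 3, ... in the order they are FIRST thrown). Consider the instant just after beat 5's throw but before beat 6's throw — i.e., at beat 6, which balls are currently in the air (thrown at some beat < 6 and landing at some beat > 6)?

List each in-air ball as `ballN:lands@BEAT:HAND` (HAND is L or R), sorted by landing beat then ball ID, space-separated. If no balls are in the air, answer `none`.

Beat 0 (L): throw ball1 h=6 -> lands@6:L; in-air after throw: [b1@6:L]
Beat 1 (R): throw ball2 h=3 -> lands@4:L; in-air after throw: [b2@4:L b1@6:L]
Beat 3 (R): throw ball3 h=6 -> lands@9:R; in-air after throw: [b2@4:L b1@6:L b3@9:R]
Beat 4 (L): throw ball2 h=3 -> lands@7:R; in-air after throw: [b1@6:L b2@7:R b3@9:R]
Beat 6 (L): throw ball1 h=6 -> lands@12:L; in-air after throw: [b2@7:R b3@9:R b1@12:L]

Answer: ball2:lands@7:R ball3:lands@9:R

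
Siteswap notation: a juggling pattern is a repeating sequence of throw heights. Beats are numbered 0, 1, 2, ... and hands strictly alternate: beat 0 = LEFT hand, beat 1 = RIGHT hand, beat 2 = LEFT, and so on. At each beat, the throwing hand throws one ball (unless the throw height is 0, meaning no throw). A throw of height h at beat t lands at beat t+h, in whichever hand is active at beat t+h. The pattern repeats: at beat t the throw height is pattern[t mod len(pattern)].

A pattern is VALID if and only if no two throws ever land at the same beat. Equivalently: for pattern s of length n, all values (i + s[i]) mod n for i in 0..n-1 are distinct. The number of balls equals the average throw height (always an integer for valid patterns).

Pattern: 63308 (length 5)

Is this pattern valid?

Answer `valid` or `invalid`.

i=0: (i + s[i]) mod n = (0 + 6) mod 5 = 1
i=1: (i + s[i]) mod n = (1 + 3) mod 5 = 4
i=2: (i + s[i]) mod n = (2 + 3) mod 5 = 0
i=3: (i + s[i]) mod n = (3 + 0) mod 5 = 3
i=4: (i + s[i]) mod n = (4 + 8) mod 5 = 2
Residues: [1, 4, 0, 3, 2], distinct: True

Answer: valid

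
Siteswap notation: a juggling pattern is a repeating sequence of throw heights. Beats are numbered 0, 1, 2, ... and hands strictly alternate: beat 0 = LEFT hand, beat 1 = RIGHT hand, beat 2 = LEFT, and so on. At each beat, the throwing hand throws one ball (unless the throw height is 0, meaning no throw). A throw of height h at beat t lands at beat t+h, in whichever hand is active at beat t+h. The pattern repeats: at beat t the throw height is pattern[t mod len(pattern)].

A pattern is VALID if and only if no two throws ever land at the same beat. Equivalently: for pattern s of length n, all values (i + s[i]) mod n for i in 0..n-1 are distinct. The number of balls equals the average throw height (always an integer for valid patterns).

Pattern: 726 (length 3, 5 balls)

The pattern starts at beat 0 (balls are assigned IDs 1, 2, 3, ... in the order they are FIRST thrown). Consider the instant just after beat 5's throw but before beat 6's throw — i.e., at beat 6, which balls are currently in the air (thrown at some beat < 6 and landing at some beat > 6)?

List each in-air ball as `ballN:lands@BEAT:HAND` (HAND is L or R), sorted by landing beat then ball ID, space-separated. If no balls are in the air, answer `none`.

Beat 0 (L): throw ball1 h=7 -> lands@7:R; in-air after throw: [b1@7:R]
Beat 1 (R): throw ball2 h=2 -> lands@3:R; in-air after throw: [b2@3:R b1@7:R]
Beat 2 (L): throw ball3 h=6 -> lands@8:L; in-air after throw: [b2@3:R b1@7:R b3@8:L]
Beat 3 (R): throw ball2 h=7 -> lands@10:L; in-air after throw: [b1@7:R b3@8:L b2@10:L]
Beat 4 (L): throw ball4 h=2 -> lands@6:L; in-air after throw: [b4@6:L b1@7:R b3@8:L b2@10:L]
Beat 5 (R): throw ball5 h=6 -> lands@11:R; in-air after throw: [b4@6:L b1@7:R b3@8:L b2@10:L b5@11:R]
Beat 6 (L): throw ball4 h=7 -> lands@13:R; in-air after throw: [b1@7:R b3@8:L b2@10:L b5@11:R b4@13:R]

Answer: ball1:lands@7:R ball3:lands@8:L ball2:lands@10:L ball5:lands@11:R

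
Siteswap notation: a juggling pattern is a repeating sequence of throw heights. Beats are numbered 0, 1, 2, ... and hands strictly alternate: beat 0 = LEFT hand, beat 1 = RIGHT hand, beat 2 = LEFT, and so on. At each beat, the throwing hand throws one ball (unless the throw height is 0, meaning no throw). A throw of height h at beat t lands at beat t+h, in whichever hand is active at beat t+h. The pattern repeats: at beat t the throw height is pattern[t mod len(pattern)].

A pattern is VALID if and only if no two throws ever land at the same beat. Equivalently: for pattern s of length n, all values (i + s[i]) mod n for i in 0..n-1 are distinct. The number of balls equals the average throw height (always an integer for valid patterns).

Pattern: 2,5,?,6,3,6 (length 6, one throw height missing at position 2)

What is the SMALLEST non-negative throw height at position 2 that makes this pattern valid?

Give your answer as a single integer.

Answer: 2

Derivation:
i=0: (0 + 2) mod 6 = 2
i=1: (1 + 5) mod 6 = 0
i=2: s[i]=? (unknown)
i=3: (3 + 6) mod 6 = 3
i=4: (4 + 3) mod 6 = 1
i=5: (5 + 6) mod 6 = 5
Known residues: [0, 1, 2, 3, 5]; need a permutation of 0..5, so missing residue r = 4
Need (2 + s) mod 6 = 4; smallest s = (4 - 2) mod 6 = 2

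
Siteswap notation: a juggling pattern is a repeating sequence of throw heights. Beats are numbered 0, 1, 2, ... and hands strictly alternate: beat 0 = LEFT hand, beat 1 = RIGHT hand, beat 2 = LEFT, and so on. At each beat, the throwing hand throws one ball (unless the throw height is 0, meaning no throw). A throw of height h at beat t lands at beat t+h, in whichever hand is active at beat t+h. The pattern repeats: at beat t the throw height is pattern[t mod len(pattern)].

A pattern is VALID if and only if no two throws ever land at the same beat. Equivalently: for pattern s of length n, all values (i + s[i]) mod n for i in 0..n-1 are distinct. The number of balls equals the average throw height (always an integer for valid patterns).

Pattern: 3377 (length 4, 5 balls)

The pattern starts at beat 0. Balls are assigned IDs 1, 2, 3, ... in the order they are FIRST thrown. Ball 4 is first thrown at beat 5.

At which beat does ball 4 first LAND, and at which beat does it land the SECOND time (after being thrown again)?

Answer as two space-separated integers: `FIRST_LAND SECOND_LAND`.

Beat 0 (L): throw ball1 h=3 -> lands@3:R; in-air after throw: [b1@3:R]
Beat 1 (R): throw ball2 h=3 -> lands@4:L; in-air after throw: [b1@3:R b2@4:L]
Beat 2 (L): throw ball3 h=7 -> lands@9:R; in-air after throw: [b1@3:R b2@4:L b3@9:R]
Beat 3 (R): throw ball1 h=7 -> lands@10:L; in-air after throw: [b2@4:L b3@9:R b1@10:L]
Beat 4 (L): throw ball2 h=3 -> lands@7:R; in-air after throw: [b2@7:R b3@9:R b1@10:L]
Beat 5 (R): throw ball4 h=3 -> lands@8:L; in-air after throw: [b2@7:R b4@8:L b3@9:R b1@10:L]
Beat 6 (L): throw ball5 h=7 -> lands@13:R; in-air after throw: [b2@7:R b4@8:L b3@9:R b1@10:L b5@13:R]
Beat 7 (R): throw ball2 h=7 -> lands@14:L; in-air after throw: [b4@8:L b3@9:R b1@10:L b5@13:R b2@14:L]
Beat 8 (L): throw ball4 h=3 -> lands@11:R; in-air after throw: [b3@9:R b1@10:L b4@11:R b5@13:R b2@14:L]
Beat 9 (R): throw ball3 h=3 -> lands@12:L; in-air after throw: [b1@10:L b4@11:R b3@12:L b5@13:R b2@14:L]
Beat 10 (L): throw ball1 h=7 -> lands@17:R; in-air after throw: [b4@11:R b3@12:L b5@13:R b2@14:L b1@17:R]
Beat 11 (R): throw ball4 h=7 -> lands@18:L; in-air after throw: [b3@12:L b5@13:R b2@14:L b1@17:R b4@18:L]
Ball 4: thrown@5 h=3 -> first land @8; rethrown@8 h=3 -> second land @11

Answer: 8 11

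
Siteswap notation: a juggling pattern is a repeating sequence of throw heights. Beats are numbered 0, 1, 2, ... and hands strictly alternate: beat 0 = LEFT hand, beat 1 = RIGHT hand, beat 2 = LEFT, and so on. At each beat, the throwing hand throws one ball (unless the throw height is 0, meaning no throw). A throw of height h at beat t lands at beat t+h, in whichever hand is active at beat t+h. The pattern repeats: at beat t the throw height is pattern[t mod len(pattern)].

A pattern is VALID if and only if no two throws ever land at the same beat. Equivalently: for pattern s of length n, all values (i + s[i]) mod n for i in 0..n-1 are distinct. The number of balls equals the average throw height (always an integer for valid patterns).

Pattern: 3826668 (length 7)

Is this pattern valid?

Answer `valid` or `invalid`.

Answer: invalid

Derivation:
i=0: (i + s[i]) mod n = (0 + 3) mod 7 = 3
i=1: (i + s[i]) mod n = (1 + 8) mod 7 = 2
i=2: (i + s[i]) mod n = (2 + 2) mod 7 = 4
i=3: (i + s[i]) mod n = (3 + 6) mod 7 = 2
i=4: (i + s[i]) mod n = (4 + 6) mod 7 = 3
i=5: (i + s[i]) mod n = (5 + 6) mod 7 = 4
i=6: (i + s[i]) mod n = (6 + 8) mod 7 = 0
Residues: [3, 2, 4, 2, 3, 4, 0], distinct: False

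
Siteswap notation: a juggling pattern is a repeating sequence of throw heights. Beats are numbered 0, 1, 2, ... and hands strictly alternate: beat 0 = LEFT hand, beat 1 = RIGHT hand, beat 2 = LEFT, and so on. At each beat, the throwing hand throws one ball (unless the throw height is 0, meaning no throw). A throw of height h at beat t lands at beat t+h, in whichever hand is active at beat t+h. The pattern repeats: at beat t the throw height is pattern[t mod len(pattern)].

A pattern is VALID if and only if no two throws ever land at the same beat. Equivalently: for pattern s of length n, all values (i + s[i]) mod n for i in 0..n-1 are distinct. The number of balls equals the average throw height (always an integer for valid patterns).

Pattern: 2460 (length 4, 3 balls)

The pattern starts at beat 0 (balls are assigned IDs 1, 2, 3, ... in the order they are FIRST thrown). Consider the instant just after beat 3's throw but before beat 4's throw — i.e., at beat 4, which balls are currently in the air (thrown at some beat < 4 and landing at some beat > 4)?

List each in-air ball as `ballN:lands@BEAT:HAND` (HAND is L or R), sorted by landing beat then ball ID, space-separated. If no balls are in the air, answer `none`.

Beat 0 (L): throw ball1 h=2 -> lands@2:L; in-air after throw: [b1@2:L]
Beat 1 (R): throw ball2 h=4 -> lands@5:R; in-air after throw: [b1@2:L b2@5:R]
Beat 2 (L): throw ball1 h=6 -> lands@8:L; in-air after throw: [b2@5:R b1@8:L]
Beat 4 (L): throw ball3 h=2 -> lands@6:L; in-air after throw: [b2@5:R b3@6:L b1@8:L]

Answer: ball2:lands@5:R ball1:lands@8:L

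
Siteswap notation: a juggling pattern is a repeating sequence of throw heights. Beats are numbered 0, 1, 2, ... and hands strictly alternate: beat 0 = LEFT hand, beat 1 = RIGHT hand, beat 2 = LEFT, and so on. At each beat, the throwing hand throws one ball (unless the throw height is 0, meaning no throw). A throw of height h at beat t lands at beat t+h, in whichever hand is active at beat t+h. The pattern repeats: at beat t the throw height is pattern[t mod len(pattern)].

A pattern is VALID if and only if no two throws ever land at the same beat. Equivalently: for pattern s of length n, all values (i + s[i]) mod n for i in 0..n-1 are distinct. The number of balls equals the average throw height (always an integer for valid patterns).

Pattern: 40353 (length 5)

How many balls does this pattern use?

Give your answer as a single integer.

Pattern = [4, 0, 3, 5, 3], length n = 5
  position 0: throw height = 4, running sum = 4
  position 1: throw height = 0, running sum = 4
  position 2: throw height = 3, running sum = 7
  position 3: throw height = 5, running sum = 12
  position 4: throw height = 3, running sum = 15
Total sum = 15; balls = sum / n = 15 / 5 = 3

Answer: 3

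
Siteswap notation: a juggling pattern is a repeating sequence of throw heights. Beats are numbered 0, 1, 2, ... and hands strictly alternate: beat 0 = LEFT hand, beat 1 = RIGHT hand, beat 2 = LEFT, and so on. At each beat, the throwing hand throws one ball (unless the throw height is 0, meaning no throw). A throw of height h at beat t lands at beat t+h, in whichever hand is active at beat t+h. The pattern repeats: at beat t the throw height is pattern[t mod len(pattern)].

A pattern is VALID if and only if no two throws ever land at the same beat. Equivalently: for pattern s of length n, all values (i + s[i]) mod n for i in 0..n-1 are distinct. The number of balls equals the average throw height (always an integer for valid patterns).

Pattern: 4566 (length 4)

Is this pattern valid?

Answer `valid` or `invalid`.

Answer: invalid

Derivation:
i=0: (i + s[i]) mod n = (0 + 4) mod 4 = 0
i=1: (i + s[i]) mod n = (1 + 5) mod 4 = 2
i=2: (i + s[i]) mod n = (2 + 6) mod 4 = 0
i=3: (i + s[i]) mod n = (3 + 6) mod 4 = 1
Residues: [0, 2, 0, 1], distinct: False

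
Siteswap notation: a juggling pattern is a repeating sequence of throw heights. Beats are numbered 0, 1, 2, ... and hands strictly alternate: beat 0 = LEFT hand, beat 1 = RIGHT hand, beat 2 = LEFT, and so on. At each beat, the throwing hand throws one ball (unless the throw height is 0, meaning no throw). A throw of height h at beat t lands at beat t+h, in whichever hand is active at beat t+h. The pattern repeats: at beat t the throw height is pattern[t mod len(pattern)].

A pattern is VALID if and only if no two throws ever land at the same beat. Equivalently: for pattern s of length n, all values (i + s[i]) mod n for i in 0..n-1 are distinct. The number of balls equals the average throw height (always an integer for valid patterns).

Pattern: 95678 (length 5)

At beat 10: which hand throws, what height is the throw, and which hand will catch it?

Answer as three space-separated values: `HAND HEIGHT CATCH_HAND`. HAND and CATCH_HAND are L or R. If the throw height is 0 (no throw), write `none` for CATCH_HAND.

Answer: L 9 R

Derivation:
Beat 10: 10 mod 2 = 0, so hand = L
Throw height = pattern[10 mod 5] = pattern[0] = 9
Lands at beat 10+9=19, 19 mod 2 = 1, so catch hand = R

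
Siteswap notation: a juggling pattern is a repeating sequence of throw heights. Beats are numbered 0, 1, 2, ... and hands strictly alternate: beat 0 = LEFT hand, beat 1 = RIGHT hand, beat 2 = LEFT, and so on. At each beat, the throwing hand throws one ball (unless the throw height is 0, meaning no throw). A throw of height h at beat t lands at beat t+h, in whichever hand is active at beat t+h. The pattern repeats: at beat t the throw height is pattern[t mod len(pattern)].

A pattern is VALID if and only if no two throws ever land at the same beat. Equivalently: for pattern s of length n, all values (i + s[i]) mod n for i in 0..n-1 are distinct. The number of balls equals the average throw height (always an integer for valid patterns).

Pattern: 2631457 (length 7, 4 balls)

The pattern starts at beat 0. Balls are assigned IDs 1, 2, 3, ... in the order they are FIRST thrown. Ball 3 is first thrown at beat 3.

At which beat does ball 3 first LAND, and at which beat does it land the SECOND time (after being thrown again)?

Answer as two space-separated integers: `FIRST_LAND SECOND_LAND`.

Beat 0 (L): throw ball1 h=2 -> lands@2:L; in-air after throw: [b1@2:L]
Beat 1 (R): throw ball2 h=6 -> lands@7:R; in-air after throw: [b1@2:L b2@7:R]
Beat 2 (L): throw ball1 h=3 -> lands@5:R; in-air after throw: [b1@5:R b2@7:R]
Beat 3 (R): throw ball3 h=1 -> lands@4:L; in-air after throw: [b3@4:L b1@5:R b2@7:R]
Beat 4 (L): throw ball3 h=4 -> lands@8:L; in-air after throw: [b1@5:R b2@7:R b3@8:L]
Beat 5 (R): throw ball1 h=5 -> lands@10:L; in-air after throw: [b2@7:R b3@8:L b1@10:L]
Beat 6 (L): throw ball4 h=7 -> lands@13:R; in-air after throw: [b2@7:R b3@8:L b1@10:L b4@13:R]
Beat 7 (R): throw ball2 h=2 -> lands@9:R; in-air after throw: [b3@8:L b2@9:R b1@10:L b4@13:R]
Beat 8 (L): throw ball3 h=6 -> lands@14:L; in-air after throw: [b2@9:R b1@10:L b4@13:R b3@14:L]
Ball 3: thrown@3 h=1 -> first land @4; rethrown@4 h=4 -> second land @8

Answer: 4 8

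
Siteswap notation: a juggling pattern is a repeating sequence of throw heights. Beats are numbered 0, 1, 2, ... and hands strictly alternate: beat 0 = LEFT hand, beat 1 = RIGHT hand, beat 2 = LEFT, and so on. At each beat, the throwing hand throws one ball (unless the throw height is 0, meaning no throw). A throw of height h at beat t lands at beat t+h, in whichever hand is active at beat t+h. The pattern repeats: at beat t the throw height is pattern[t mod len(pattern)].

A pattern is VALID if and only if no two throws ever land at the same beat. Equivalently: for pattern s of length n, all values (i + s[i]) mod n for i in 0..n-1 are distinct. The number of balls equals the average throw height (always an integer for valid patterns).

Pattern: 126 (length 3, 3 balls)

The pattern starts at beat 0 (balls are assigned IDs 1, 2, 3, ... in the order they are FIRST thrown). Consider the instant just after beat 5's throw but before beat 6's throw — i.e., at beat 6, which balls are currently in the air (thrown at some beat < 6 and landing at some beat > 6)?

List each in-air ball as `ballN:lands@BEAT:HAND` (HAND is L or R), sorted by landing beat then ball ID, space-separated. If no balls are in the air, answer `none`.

Answer: ball2:lands@8:L ball3:lands@11:R

Derivation:
Beat 0 (L): throw ball1 h=1 -> lands@1:R; in-air after throw: [b1@1:R]
Beat 1 (R): throw ball1 h=2 -> lands@3:R; in-air after throw: [b1@3:R]
Beat 2 (L): throw ball2 h=6 -> lands@8:L; in-air after throw: [b1@3:R b2@8:L]
Beat 3 (R): throw ball1 h=1 -> lands@4:L; in-air after throw: [b1@4:L b2@8:L]
Beat 4 (L): throw ball1 h=2 -> lands@6:L; in-air after throw: [b1@6:L b2@8:L]
Beat 5 (R): throw ball3 h=6 -> lands@11:R; in-air after throw: [b1@6:L b2@8:L b3@11:R]
Beat 6 (L): throw ball1 h=1 -> lands@7:R; in-air after throw: [b1@7:R b2@8:L b3@11:R]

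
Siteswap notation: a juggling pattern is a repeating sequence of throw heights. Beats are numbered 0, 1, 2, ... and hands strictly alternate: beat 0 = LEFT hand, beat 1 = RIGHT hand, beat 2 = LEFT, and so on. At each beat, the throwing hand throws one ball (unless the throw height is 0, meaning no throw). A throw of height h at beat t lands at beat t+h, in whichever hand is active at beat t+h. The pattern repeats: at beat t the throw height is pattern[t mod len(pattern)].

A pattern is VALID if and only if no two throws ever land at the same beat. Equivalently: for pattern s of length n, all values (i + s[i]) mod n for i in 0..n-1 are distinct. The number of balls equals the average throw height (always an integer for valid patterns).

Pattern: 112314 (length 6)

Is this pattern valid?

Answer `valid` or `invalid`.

i=0: (i + s[i]) mod n = (0 + 1) mod 6 = 1
i=1: (i + s[i]) mod n = (1 + 1) mod 6 = 2
i=2: (i + s[i]) mod n = (2 + 2) mod 6 = 4
i=3: (i + s[i]) mod n = (3 + 3) mod 6 = 0
i=4: (i + s[i]) mod n = (4 + 1) mod 6 = 5
i=5: (i + s[i]) mod n = (5 + 4) mod 6 = 3
Residues: [1, 2, 4, 0, 5, 3], distinct: True

Answer: valid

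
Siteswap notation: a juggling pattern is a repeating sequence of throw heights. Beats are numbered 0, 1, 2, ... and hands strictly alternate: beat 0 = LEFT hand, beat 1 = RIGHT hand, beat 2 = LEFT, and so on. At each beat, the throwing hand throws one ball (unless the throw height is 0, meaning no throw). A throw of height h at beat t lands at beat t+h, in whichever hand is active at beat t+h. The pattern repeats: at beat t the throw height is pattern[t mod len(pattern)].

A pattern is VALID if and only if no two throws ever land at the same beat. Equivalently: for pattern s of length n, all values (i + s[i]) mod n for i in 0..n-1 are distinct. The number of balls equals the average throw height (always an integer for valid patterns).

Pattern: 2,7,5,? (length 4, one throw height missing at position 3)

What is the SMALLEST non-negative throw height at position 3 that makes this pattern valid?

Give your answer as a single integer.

i=0: (0 + 2) mod 4 = 2
i=1: (1 + 7) mod 4 = 0
i=2: (2 + 5) mod 4 = 3
i=3: s[i]=? (unknown)
Known residues: [0, 2, 3]; need a permutation of 0..3, so missing residue r = 1
Need (3 + s) mod 4 = 1; smallest s = (1 - 3) mod 4 = 2

Answer: 2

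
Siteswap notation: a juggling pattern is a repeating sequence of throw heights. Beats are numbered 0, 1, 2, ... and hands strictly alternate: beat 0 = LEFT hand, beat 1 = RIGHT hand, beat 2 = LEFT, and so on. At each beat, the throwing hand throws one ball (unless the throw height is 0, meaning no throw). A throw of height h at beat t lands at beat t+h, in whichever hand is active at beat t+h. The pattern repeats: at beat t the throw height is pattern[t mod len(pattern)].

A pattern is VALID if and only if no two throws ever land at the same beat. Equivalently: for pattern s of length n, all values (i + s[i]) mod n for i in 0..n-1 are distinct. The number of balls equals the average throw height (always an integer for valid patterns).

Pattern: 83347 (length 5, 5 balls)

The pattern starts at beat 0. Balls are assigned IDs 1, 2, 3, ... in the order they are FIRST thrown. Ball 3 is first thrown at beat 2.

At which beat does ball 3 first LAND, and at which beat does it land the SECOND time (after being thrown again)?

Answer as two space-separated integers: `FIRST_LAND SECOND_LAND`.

Answer: 5 13

Derivation:
Beat 0 (L): throw ball1 h=8 -> lands@8:L; in-air after throw: [b1@8:L]
Beat 1 (R): throw ball2 h=3 -> lands@4:L; in-air after throw: [b2@4:L b1@8:L]
Beat 2 (L): throw ball3 h=3 -> lands@5:R; in-air after throw: [b2@4:L b3@5:R b1@8:L]
Beat 3 (R): throw ball4 h=4 -> lands@7:R; in-air after throw: [b2@4:L b3@5:R b4@7:R b1@8:L]
Beat 4 (L): throw ball2 h=7 -> lands@11:R; in-air after throw: [b3@5:R b4@7:R b1@8:L b2@11:R]
Beat 5 (R): throw ball3 h=8 -> lands@13:R; in-air after throw: [b4@7:R b1@8:L b2@11:R b3@13:R]
Beat 6 (L): throw ball5 h=3 -> lands@9:R; in-air after throw: [b4@7:R b1@8:L b5@9:R b2@11:R b3@13:R]
Beat 7 (R): throw ball4 h=3 -> lands@10:L; in-air after throw: [b1@8:L b5@9:R b4@10:L b2@11:R b3@13:R]
Beat 8 (L): throw ball1 h=4 -> lands@12:L; in-air after throw: [b5@9:R b4@10:L b2@11:R b1@12:L b3@13:R]
Beat 9 (R): throw ball5 h=7 -> lands@16:L; in-air after throw: [b4@10:L b2@11:R b1@12:L b3@13:R b5@16:L]
Beat 10 (L): throw ball4 h=8 -> lands@18:L; in-air after throw: [b2@11:R b1@12:L b3@13:R b5@16:L b4@18:L]
Beat 11 (R): throw ball2 h=3 -> lands@14:L; in-air after throw: [b1@12:L b3@13:R b2@14:L b5@16:L b4@18:L]
Beat 12 (L): throw ball1 h=3 -> lands@15:R; in-air after throw: [b3@13:R b2@14:L b1@15:R b5@16:L b4@18:L]
Beat 13 (R): throw ball3 h=4 -> lands@17:R; in-air after throw: [b2@14:L b1@15:R b5@16:L b3@17:R b4@18:L]
Ball 3: thrown@2 h=3 -> first land @5; rethrown@5 h=8 -> second land @13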